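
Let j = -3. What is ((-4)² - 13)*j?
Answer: -9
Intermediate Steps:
((-4)² - 13)*j = ((-4)² - 13)*(-3) = (16 - 13)*(-3) = 3*(-3) = -9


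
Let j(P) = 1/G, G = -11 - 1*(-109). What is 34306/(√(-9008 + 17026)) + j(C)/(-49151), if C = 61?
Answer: -1/4816798 + 17153*√8018/4009 ≈ 383.12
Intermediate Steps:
G = 98 (G = -11 + 109 = 98)
j(P) = 1/98
34306/(√(-9008 + 17026)) + j(C)/(-49151) = 34306/(√(-9008 + 17026)) + (1/98)/(-49151) = 34306/(√8018) + (1/98)*(-1/49151) = 34306*(√8018/8018) - 1/4816798 = 17153*√8018/4009 - 1/4816798 = -1/4816798 + 17153*√8018/4009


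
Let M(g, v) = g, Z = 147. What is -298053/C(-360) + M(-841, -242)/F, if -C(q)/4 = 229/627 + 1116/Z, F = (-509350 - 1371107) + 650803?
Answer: 5630021862133943/601214730220 ≈ 9364.4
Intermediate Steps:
F = -1229654 (F = -1880457 + 650803 = -1229654)
C(q) = -977860/30723 (C(q) = -4*(229/627 + 1116/147) = -4*(229*(1/627) + 1116*(1/147)) = -4*(229/627 + 372/49) = -4*244465/30723 = -977860/30723)
-298053/C(-360) + M(-841, -242)/F = -298053/(-977860/30723) - 841/(-1229654) = -298053*(-30723/977860) - 841*(-1/1229654) = 9157082319/977860 + 841/1229654 = 5630021862133943/601214730220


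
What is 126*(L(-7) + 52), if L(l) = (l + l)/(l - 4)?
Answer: 73836/11 ≈ 6712.4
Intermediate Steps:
L(l) = 2*l/(-4 + l) (L(l) = (2*l)/(-4 + l) = 2*l/(-4 + l))
126*(L(-7) + 52) = 126*(2*(-7)/(-4 - 7) + 52) = 126*(2*(-7)/(-11) + 52) = 126*(2*(-7)*(-1/11) + 52) = 126*(14/11 + 52) = 126*(586/11) = 73836/11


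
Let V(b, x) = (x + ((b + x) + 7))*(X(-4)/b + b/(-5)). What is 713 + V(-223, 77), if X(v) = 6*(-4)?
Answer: -2295643/1115 ≈ -2058.9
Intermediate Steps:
X(v) = -24
V(b, x) = (-24/b - b/5)*(7 + b + 2*x) (V(b, x) = (x + ((b + x) + 7))*(-24/b + b/(-5)) = (x + (7 + b + x))*(-24/b + b*(-⅕)) = (7 + b + 2*x)*(-24/b - b/5) = (-24/b - b/5)*(7 + b + 2*x))
713 + V(-223, 77) = 713 + (⅕)*(-840 - 240*77 - 1*(-223)*(120 + (-223)² + 7*(-223) + 2*(-223)*77))/(-223) = 713 + (⅕)*(-1/223)*(-840 - 18480 - 1*(-223)*(120 + 49729 - 1561 - 34342)) = 713 + (⅕)*(-1/223)*(-840 - 18480 - 1*(-223)*13946) = 713 + (⅕)*(-1/223)*(-840 - 18480 + 3109958) = 713 + (⅕)*(-1/223)*3090638 = 713 - 3090638/1115 = -2295643/1115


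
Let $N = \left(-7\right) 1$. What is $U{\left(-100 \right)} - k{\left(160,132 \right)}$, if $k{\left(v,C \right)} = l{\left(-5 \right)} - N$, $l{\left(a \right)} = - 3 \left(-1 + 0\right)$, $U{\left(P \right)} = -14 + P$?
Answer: $-124$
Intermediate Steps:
$l{\left(a \right)} = 3$ ($l{\left(a \right)} = \left(-3\right) \left(-1\right) = 3$)
$N = -7$
$k{\left(v,C \right)} = 10$ ($k{\left(v,C \right)} = 3 - -7 = 3 + 7 = 10$)
$U{\left(-100 \right)} - k{\left(160,132 \right)} = \left(-14 - 100\right) - 10 = -114 - 10 = -124$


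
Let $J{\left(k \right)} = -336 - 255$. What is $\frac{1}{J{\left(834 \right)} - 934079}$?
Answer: $- \frac{1}{934670} \approx -1.0699 \cdot 10^{-6}$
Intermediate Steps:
$J{\left(k \right)} = -591$ ($J{\left(k \right)} = -336 - 255 = -591$)
$\frac{1}{J{\left(834 \right)} - 934079} = \frac{1}{-591 - 934079} = \frac{1}{-934670} = - \frac{1}{934670}$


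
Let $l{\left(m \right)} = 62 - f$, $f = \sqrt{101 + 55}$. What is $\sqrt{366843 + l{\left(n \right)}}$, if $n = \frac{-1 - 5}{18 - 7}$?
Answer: $\sqrt{366905 - 2 \sqrt{39}} \approx 605.72$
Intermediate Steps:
$f = 2 \sqrt{39}$ ($f = \sqrt{156} = 2 \sqrt{39} \approx 12.49$)
$n = - \frac{6}{11}$ ($n = \frac{1}{11} \left(-6\right) = - \frac{6}{11} \approx -0.54545$)
$l{\left(m \right)} = 62 - 2 \sqrt{39}$
$\sqrt{366843 + l{\left(n \right)}} = \sqrt{366843 + \left(62 - 2 \sqrt{39}\right)} = \sqrt{366905 - 2 \sqrt{39}}$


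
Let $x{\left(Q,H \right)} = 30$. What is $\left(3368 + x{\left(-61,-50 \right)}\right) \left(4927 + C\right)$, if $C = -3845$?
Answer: $3676636$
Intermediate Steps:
$\left(3368 + x{\left(-61,-50 \right)}\right) \left(4927 + C\right) = \left(3368 + 30\right) \left(4927 - 3845\right) = 3398 \cdot 1082 = 3676636$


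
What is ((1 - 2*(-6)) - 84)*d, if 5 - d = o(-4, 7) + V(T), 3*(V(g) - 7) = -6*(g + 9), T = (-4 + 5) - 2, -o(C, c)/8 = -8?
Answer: 3550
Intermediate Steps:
o(C, c) = 64 (o(C, c) = -8*(-8) = 64)
T = -1 (T = 1 - 2 = -1)
V(g) = -11 - 2*g (V(g) = 7 + (-6*(g + 9))/3 = 7 + (-6*(9 + g))/3 = 7 + (-54 - 6*g)/3 = 7 + (-18 - 2*g) = -11 - 2*g)
d = -50 (d = 5 - (64 + (-11 - 2*(-1))) = 5 - (64 + (-11 + 2)) = 5 - (64 - 9) = 5 - 1*55 = 5 - 55 = -50)
((1 - 2*(-6)) - 84)*d = ((1 - 2*(-6)) - 84)*(-50) = ((1 + 12) - 84)*(-50) = (13 - 84)*(-50) = -71*(-50) = 3550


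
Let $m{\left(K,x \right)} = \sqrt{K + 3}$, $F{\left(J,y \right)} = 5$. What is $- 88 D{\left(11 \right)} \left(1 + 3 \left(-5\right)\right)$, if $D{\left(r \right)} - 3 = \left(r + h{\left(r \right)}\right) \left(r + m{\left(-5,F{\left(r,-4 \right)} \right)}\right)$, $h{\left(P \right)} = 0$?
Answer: $152768 + 13552 i \sqrt{2} \approx 1.5277 \cdot 10^{5} + 19165.0 i$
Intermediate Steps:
$m{\left(K,x \right)} = \sqrt{3 + K}$
$D{\left(r \right)} = 3 + r \left(r + i \sqrt{2}\right)$ ($D{\left(r \right)} = 3 + \left(r + 0\right) \left(r + \sqrt{3 - 5}\right) = 3 + r \left(r + \sqrt{-2}\right) = 3 + r \left(r + i \sqrt{2}\right)$)
$- 88 D{\left(11 \right)} \left(1 + 3 \left(-5\right)\right) = - 88 \left(3 + 11^{2} + i 11 \sqrt{2}\right) \left(1 + 3 \left(-5\right)\right) = - 88 \left(3 + 121 + 11 i \sqrt{2}\right) \left(1 - 15\right) = - 88 \left(124 + 11 i \sqrt{2}\right) \left(-14\right) = \left(-10912 - 968 i \sqrt{2}\right) \left(-14\right) = 152768 + 13552 i \sqrt{2}$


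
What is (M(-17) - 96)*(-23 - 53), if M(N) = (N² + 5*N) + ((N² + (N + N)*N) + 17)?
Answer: -75392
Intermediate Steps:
M(N) = 17 + 4*N² + 5*N (M(N) = (N² + 5*N) + ((N² + (2*N)*N) + 17) = (N² + 5*N) + ((N² + 2*N²) + 17) = (N² + 5*N) + (3*N² + 17) = (N² + 5*N) + (17 + 3*N²) = 17 + 4*N² + 5*N)
(M(-17) - 96)*(-23 - 53) = ((17 + 4*(-17)² + 5*(-17)) - 96)*(-23 - 53) = ((17 + 4*289 - 85) - 96)*(-76) = ((17 + 1156 - 85) - 96)*(-76) = (1088 - 96)*(-76) = 992*(-76) = -75392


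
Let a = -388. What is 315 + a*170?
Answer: -65645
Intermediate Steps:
315 + a*170 = 315 - 388*170 = 315 - 65960 = -65645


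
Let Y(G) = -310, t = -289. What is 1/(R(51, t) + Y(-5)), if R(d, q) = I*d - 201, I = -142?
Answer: -1/7753 ≈ -0.00012898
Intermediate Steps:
R(d, q) = -201 - 142*d (R(d, q) = -142*d - 201 = -201 - 142*d)
1/(R(51, t) + Y(-5)) = 1/((-201 - 142*51) - 310) = 1/((-201 - 7242) - 310) = 1/(-7443 - 310) = 1/(-7753) = -1/7753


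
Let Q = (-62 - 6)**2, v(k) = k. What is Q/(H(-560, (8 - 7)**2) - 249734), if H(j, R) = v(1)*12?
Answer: -2312/124861 ≈ -0.018517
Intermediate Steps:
H(j, R) = 12 (H(j, R) = 1*12 = 12)
Q = 4624 (Q = (-68)**2 = 4624)
Q/(H(-560, (8 - 7)**2) - 249734) = 4624/(12 - 249734) = 4624/(-249722) = 4624*(-1/249722) = -2312/124861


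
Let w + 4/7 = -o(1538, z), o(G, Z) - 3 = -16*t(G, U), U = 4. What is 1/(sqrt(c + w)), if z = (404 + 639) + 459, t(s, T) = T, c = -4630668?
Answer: -I*sqrt(226899771)/32414253 ≈ -0.00046471*I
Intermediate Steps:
z = 1502 (z = 1043 + 459 = 1502)
o(G, Z) = -61 (o(G, Z) = 3 - 16*4 = 3 - 64 = -61)
w = 423/7 (w = -4/7 - 1*(-61) = -4/7 + 61 = 423/7 ≈ 60.429)
1/(sqrt(c + w)) = 1/(sqrt(-4630668 + 423/7)) = 1/(sqrt(-32414253/7)) = 1/(I*sqrt(226899771)/7) = -I*sqrt(226899771)/32414253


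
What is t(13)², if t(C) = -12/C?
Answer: 144/169 ≈ 0.85207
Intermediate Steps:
t(13)² = (-12/13)² = 144/169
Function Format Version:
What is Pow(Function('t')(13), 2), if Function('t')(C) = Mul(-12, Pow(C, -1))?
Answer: Rational(144, 169) ≈ 0.85207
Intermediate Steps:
Pow(Function('t')(13), 2) = Pow(Mul(-12, Pow(13, -1)), 2) = Pow(Mul(-12, Rational(1, 13)), 2) = Pow(Rational(-12, 13), 2) = Rational(144, 169)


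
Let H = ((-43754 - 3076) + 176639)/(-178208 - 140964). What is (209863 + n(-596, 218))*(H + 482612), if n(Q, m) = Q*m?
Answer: 12312876249415425/319172 ≈ 3.8578e+10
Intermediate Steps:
H = -129809/319172 (H = (-46830 + 176639)/(-319172) = 129809*(-1/319172) = -129809/319172 ≈ -0.40671)
(209863 + n(-596, 218))*(H + 482612) = (209863 - 596*218)*(-129809/319172 + 482612) = (209863 - 129928)*(154036107455/319172) = 79935*(154036107455/319172) = 12312876249415425/319172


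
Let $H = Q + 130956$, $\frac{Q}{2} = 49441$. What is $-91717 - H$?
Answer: $-321555$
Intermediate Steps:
$Q = 98882$ ($Q = 2 \cdot 49441 = 98882$)
$H = 229838$ ($H = 98882 + 130956 = 229838$)
$-91717 - H = -91717 - 229838 = -321555$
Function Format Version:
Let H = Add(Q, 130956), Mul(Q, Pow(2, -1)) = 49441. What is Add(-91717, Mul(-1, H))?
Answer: -321555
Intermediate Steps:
Q = 98882 (Q = Mul(2, 49441) = 98882)
H = 229838 (H = Add(98882, 130956) = 229838)
Add(-91717, Mul(-1, H)) = Add(-91717, Mul(-1, 229838)) = Add(-91717, -229838) = -321555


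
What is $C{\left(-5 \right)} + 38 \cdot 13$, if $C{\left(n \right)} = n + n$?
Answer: $484$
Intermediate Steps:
$C{\left(n \right)} = 2 n$
$C{\left(-5 \right)} + 38 \cdot 13 = 2 \left(-5\right) + 38 \cdot 13 = -10 + 494 = 484$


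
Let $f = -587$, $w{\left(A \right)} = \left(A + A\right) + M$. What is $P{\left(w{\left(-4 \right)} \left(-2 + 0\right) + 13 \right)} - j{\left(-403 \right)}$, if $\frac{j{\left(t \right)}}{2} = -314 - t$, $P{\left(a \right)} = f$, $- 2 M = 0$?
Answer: $-765$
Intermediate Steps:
$M = 0$ ($M = \left(- \frac{1}{2}\right) 0 = 0$)
$w{\left(A \right)} = 2 A$ ($w{\left(A \right)} = \left(A + A\right) + 0 = 2 A + 0 = 2 A$)
$P{\left(a \right)} = -587$
$j{\left(t \right)} = -628 - 2 t$ ($j{\left(t \right)} = 2 \left(-314 - t\right) = -628 - 2 t$)
$P{\left(w{\left(-4 \right)} \left(-2 + 0\right) + 13 \right)} - j{\left(-403 \right)} = -587 - \left(-628 - -806\right) = -587 - \left(-628 + 806\right) = -587 - 178 = -765$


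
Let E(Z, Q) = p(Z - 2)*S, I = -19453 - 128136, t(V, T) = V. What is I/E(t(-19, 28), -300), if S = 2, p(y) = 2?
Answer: -147589/4 ≈ -36897.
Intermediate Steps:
I = -147589
E(Z, Q) = 4 (E(Z, Q) = 2*2 = 4)
I/E(t(-19, 28), -300) = -147589/4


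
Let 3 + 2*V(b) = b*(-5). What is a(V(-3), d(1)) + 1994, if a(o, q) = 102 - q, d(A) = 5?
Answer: 2091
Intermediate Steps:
V(b) = -3/2 - 5*b/2 (V(b) = -3/2 + (b*(-5))/2 = -3/2 + (-5*b)/2 = -3/2 - 5*b/2)
a(V(-3), d(1)) + 1994 = (102 - 1*5) + 1994 = (102 - 5) + 1994 = 97 + 1994 = 2091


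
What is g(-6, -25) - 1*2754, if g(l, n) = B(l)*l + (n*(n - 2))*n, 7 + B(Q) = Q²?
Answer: -19803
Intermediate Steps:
B(Q) = -7 + Q²
g(l, n) = l*(-7 + l²) + n²*(-2 + n) (g(l, n) = (-7 + l²)*l + (n*(n - 2))*n = l*(-7 + l²) + (n*(-2 + n))*n = l*(-7 + l²) + n²*(-2 + n))
g(-6, -25) - 1*2754 = ((-25)³ - 2*(-25)² - 6*(-7 + (-6)²)) - 1*2754 = (-15625 - 2*625 - 6*(-7 + 36)) - 2754 = (-15625 - 1250 - 6*29) - 2754 = (-15625 - 1250 - 174) - 2754 = -17049 - 2754 = -19803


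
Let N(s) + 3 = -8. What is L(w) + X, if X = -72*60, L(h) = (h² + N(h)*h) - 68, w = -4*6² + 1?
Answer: 17634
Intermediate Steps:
N(s) = -11 (N(s) = -3 - 8 = -11)
w = -143 (w = -4*36 + 1 = -144 + 1 = -143)
L(h) = -68 + h² - 11*h (L(h) = (h² - 11*h) - 68 = -68 + h² - 11*h)
X = -4320
L(w) + X = (-68 + (-143)² - 11*(-143)) - 4320 = (-68 + 20449 + 1573) - 4320 = 21954 - 4320 = 17634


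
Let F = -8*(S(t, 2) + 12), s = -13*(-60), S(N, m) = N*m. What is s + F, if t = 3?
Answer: 636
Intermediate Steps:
s = 780
F = -144 (F = -8*(3*2 + 12) = -8*(6 + 12) = -8*18 = -144)
s + F = 780 - 144 = 636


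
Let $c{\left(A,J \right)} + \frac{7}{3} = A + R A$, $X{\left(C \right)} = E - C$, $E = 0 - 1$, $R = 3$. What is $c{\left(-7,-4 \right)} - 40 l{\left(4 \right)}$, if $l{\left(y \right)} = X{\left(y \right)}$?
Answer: $\frac{509}{3} \approx 169.67$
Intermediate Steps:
$E = -1$
$X{\left(C \right)} = -1 - C$
$c{\left(A,J \right)} = - \frac{7}{3} + 4 A$ ($c{\left(A,J \right)} = - \frac{7}{3} + \left(A + 3 A\right) = - \frac{7}{3} + 4 A$)
$l{\left(y \right)} = -1 - y$
$c{\left(-7,-4 \right)} - 40 l{\left(4 \right)} = \left(- \frac{7}{3} + 4 \left(-7\right)\right) - 40 \left(-1 - 4\right) = \left(- \frac{7}{3} - 28\right) - 40 \left(-1 - 4\right) = - \frac{91}{3} - -200 = - \frac{91}{3} + 200 = \frac{509}{3}$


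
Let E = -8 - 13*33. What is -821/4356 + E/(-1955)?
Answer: 12979/370260 ≈ 0.035054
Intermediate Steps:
E = -437 (E = -8 - 429 = -437)
-821/4356 + E/(-1955) = -821/4356 - 437/(-1955) = -821*1/4356 - 437*(-1/1955) = -821/4356 + 19/85 = 12979/370260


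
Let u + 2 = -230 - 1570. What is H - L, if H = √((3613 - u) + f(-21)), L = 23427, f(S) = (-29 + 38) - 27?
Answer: -23427 + √5397 ≈ -23354.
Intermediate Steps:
u = -1802 (u = -2 + (-230 - 1570) = -2 - 1800 = -1802)
f(S) = -18 (f(S) = 9 - 27 = -18)
H = √5397 (H = √((3613 - 1*(-1802)) - 18) = √((3613 + 1802) - 18) = √(5415 - 18) = √5397 ≈ 73.464)
H - L = √5397 - 1*23427 = √5397 - 23427 = -23427 + √5397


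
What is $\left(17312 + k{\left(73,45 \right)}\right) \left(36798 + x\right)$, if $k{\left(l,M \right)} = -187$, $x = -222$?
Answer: $626364000$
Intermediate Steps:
$\left(17312 + k{\left(73,45 \right)}\right) \left(36798 + x\right) = \left(17312 - 187\right) \left(36798 - 222\right) = 17125 \cdot 36576 = 626364000$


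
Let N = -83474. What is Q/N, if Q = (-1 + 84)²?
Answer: -6889/83474 ≈ -0.082529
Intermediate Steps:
Q = 6889 (Q = 83² = 6889)
Q/N = 6889/(-83474) = 6889*(-1/83474) = -6889/83474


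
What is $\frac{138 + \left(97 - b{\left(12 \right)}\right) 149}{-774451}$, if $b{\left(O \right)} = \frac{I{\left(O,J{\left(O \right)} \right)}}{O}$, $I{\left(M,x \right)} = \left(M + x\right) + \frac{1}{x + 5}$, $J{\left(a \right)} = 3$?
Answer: $- \frac{1382707}{74347296} \approx -0.018598$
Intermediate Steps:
$I{\left(M,x \right)} = M + x + \frac{1}{5 + x}$ ($I{\left(M,x \right)} = \left(M + x\right) + \frac{1}{5 + x} = M + x + \frac{1}{5 + x}$)
$b{\left(O \right)} = \frac{\frac{25}{8} + O}{O}$ ($b{\left(O \right)} = \frac{\frac{1}{5 + 3} \left(1 + 3^{2} + 5 O + 5 \cdot 3 + O 3\right)}{O} = \frac{\frac{1}{8} \left(1 + 9 + 5 O + 15 + 3 O\right)}{O} = \frac{\frac{1}{8} \left(25 + 8 O\right)}{O} = \frac{\frac{25}{8} + O}{O}$)
$\frac{138 + \left(97 - b{\left(12 \right)}\right) 149}{-774451} = \frac{138 + \left(97 - \frac{\frac{25}{8} + 12}{12}\right) 149}{-774451} = \left(138 + \left(97 - \frac{1}{12} \cdot \frac{121}{8}\right) 149\right) \left(- \frac{1}{774451}\right) = \left(138 + \left(97 - \frac{121}{96}\right) 149\right) \left(- \frac{1}{774451}\right) = \left(138 + \frac{9191}{96} \cdot 149\right) \left(- \frac{1}{774451}\right) = \left(138 + \frac{1369459}{96}\right) \left(- \frac{1}{774451}\right) = \frac{1382707}{96} \left(- \frac{1}{774451}\right) = - \frac{1382707}{74347296}$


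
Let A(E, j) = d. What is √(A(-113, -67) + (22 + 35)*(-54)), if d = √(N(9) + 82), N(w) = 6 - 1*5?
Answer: √(-3078 + √83) ≈ 55.398*I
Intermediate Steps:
N(w) = 1 (N(w) = 6 - 5 = 1)
d = √83 (d = √(1 + 82) = √83 ≈ 9.1104)
A(E, j) = √83
√(A(-113, -67) + (22 + 35)*(-54)) = √(√83 + (22 + 35)*(-54)) = √(√83 + 57*(-54)) = √(√83 - 3078) = √(-3078 + √83)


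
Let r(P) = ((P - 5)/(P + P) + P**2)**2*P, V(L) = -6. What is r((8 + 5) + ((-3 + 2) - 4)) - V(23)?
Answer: 1054921/32 ≈ 32966.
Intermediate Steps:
r(P) = P*(P**2 + (-5 + P)/(2*P))**2 (r(P) = ((-5 + P)/((2*P)) + P**2)**2*P = ((-5 + P)*(1/(2*P)) + P**2)**2*P = ((-5 + P)/(2*P) + P**2)**2*P = (P**2 + (-5 + P)/(2*P))**2*P = P*(P**2 + (-5 + P)/(2*P))**2)
r((8 + 5) + ((-3 + 2) - 4)) - V(23) = (-5 + ((8 + 5) + ((-3 + 2) - 4)) + 2*((8 + 5) + ((-3 + 2) - 4))**3)**2/(4*((8 + 5) + ((-3 + 2) - 4))) - 1*(-6) = (-5 + (13 + (-1 - 4)) + 2*(13 + (-1 - 4))**3)**2/(4*(13 + (-1 - 4))) + 6 = (-5 + (13 - 5) + 2*(13 - 5)**3)**2/(4*(13 - 5)) + 6 = (1/4)*(-5 + 8 + 2*8**3)**2/8 + 6 = (1/4)*(1/8)*(-5 + 8 + 2*512)**2 + 6 = (1/4)*(1/8)*(-5 + 8 + 1024)**2 + 6 = (1/4)*(1/8)*1027**2 + 6 = (1/4)*(1/8)*1054729 + 6 = 1054729/32 + 6 = 1054921/32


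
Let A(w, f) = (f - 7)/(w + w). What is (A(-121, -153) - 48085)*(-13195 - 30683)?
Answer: 255291198990/121 ≈ 2.1098e+9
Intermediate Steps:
A(w, f) = (-7 + f)/(2*w) (A(w, f) = (-7 + f)/((2*w)) = (-7 + f)*(1/(2*w)) = (-7 + f)/(2*w))
(A(-121, -153) - 48085)*(-13195 - 30683) = ((½)*(-7 - 153)/(-121) - 48085)*(-13195 - 30683) = ((½)*(-1/121)*(-160) - 48085)*(-43878) = (80/121 - 48085)*(-43878) = -5818205/121*(-43878) = 255291198990/121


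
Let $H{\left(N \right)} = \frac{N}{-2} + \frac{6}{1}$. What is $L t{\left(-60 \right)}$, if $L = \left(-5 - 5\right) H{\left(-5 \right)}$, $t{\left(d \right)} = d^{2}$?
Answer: $-306000$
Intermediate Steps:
$H{\left(N \right)} = 6 - \frac{N}{2}$ ($H{\left(N \right)} = N \left(- \frac{1}{2}\right) + 6 \cdot 1 = - \frac{N}{2} + 6 = 6 - \frac{N}{2}$)
$L = -85$ ($L = \left(-5 - 5\right) \left(6 - - \frac{5}{2}\right) = - 10 \left(6 + \frac{5}{2}\right) = \left(-10\right) \frac{17}{2} = -85$)
$L t{\left(-60 \right)} = - 85 \left(-60\right)^{2} = \left(-85\right) 3600 = -306000$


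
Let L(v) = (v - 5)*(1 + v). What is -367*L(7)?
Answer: -5872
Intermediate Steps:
L(v) = (1 + v)*(-5 + v) (L(v) = (-5 + v)*(1 + v) = (1 + v)*(-5 + v))
-367*L(7) = -367*(-5 + 7**2 - 4*7) = -367*(-5 + 49 - 28) = -367*16 = -5872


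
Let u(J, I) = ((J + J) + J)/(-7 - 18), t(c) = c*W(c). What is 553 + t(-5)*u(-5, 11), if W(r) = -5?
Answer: 568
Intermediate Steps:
t(c) = -5*c (t(c) = c*(-5) = -5*c)
u(J, I) = -3*J/25 (u(J, I) = (2*J + J)/(-25) = (3*J)*(-1/25) = -3*J/25)
553 + t(-5)*u(-5, 11) = 553 + (-5*(-5))*(-3/25*(-5)) = 553 + 25*(⅗) = 553 + 15 = 568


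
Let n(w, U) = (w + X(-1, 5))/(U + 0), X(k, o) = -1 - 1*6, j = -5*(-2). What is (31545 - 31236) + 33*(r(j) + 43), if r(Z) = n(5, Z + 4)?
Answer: 12063/7 ≈ 1723.3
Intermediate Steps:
j = 10
X(k, o) = -7 (X(k, o) = -1 - 6 = -7)
n(w, U) = (-7 + w)/U (n(w, U) = (w - 7)/(U + 0) = (-7 + w)/U)
r(Z) = -2/(4 + Z) (r(Z) = (-7 + 5)/(Z + 4) = -2/(4 + Z))
(31545 - 31236) + 33*(r(j) + 43) = (31545 - 31236) + 33*(-2/(4 + 10) + 43) = 309 + 33*(-2/14 + 43) = 309 + 33*(-2*1/14 + 43) = 309 + 33*(-1/7 + 43) = 309 + 33*(300/7) = 309 + 9900/7 = 12063/7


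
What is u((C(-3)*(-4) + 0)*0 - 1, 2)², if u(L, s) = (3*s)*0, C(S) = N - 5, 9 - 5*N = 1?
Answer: 0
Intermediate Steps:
N = 8/5 (N = 9/5 - ⅕*1 = 9/5 - ⅕ = 8/5 ≈ 1.6000)
C(S) = -17/5 (C(S) = 8/5 - 5 = -17/5)
u(L, s) = 0
u((C(-3)*(-4) + 0)*0 - 1, 2)² = 0² = 0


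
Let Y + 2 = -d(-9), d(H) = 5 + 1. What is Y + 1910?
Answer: 1902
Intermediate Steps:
d(H) = 6
Y = -8 (Y = -2 - 1*6 = -2 - 6 = -8)
Y + 1910 = -8 + 1910 = 1902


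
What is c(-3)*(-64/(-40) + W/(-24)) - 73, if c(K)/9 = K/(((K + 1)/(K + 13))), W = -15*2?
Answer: 1247/4 ≈ 311.75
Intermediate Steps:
W = -30
c(K) = 9*K*(13 + K)/(1 + K) (c(K) = 9*(K/(((K + 1)/(K + 13)))) = 9*(K/(((1 + K)/(13 + K)))) = 9*(K*((13 + K)/(1 + K))) = 9*(K*(13 + K)/(1 + K)) = 9*K*(13 + K)/(1 + K))
c(-3)*(-64/(-40) + W/(-24)) - 73 = (9*(-3)*(13 - 3)/(1 - 3))*(-64/(-40) - 30/(-24)) - 73 = (9*(-3)*10/(-2))*(-64*(-1/40) - 30*(-1/24)) - 73 = (9*(-3)*(-½)*10)*(8/5 + 5/4) - 73 = 135*(57/20) - 73 = 1539/4 - 73 = 1247/4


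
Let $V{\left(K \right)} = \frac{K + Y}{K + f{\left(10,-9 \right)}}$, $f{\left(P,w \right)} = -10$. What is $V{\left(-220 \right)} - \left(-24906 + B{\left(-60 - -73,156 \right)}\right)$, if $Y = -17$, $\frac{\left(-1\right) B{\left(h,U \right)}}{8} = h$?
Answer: $\frac{5752537}{230} \approx 25011.0$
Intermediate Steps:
$B{\left(h,U \right)} = - 8 h$
$V{\left(K \right)} = \frac{-17 + K}{-10 + K}$ ($V{\left(K \right)} = \frac{K - 17}{K - 10} = \frac{-17 + K}{-10 + K}$)
$V{\left(-220 \right)} - \left(-24906 + B{\left(-60 - -73,156 \right)}\right) = \frac{-17 - 220}{-10 - 220} - \left(-24906 - 8 \left(-60 - -73\right)\right) = \frac{1}{-230} \left(-237\right) - \left(-24906 - 8 \left(-60 + 73\right)\right) = \left(- \frac{1}{230}\right) \left(-237\right) - \left(-24906 - 104\right) = \frac{237}{230} - \left(-24906 - 104\right) = \frac{237}{230} - -25010 = \frac{237}{230} + 25010 = \frac{5752537}{230}$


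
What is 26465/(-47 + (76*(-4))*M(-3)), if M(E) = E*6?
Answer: 5293/1085 ≈ 4.8783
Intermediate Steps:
M(E) = 6*E
26465/(-47 + (76*(-4))*M(-3)) = 26465/(-47 + (76*(-4))*(6*(-3))) = 26465/(-47 - 304*(-18)) = 26465/(-47 + 5472) = 26465/5425 = 26465*(1/5425) = 5293/1085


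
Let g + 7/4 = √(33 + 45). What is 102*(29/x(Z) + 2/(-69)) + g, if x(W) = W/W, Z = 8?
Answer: 271703/92 + √78 ≈ 2962.1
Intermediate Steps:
g = -7/4 + √78 (g = -7/4 + √(33 + 45) = -7/4 + √78 ≈ 7.0818)
x(W) = 1
102*(29/x(Z) + 2/(-69)) + g = 102*(29/1 + 2/(-69)) + (-7/4 + √78) = 102*(29*1 + 2*(-1/69)) + (-7/4 + √78) = 102*(29 - 2/69) + (-7/4 + √78) = 102*(1999/69) + (-7/4 + √78) = 67966/23 + (-7/4 + √78) = 271703/92 + √78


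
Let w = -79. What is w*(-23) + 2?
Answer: 1819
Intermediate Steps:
w*(-23) + 2 = -79*(-23) + 2 = 1817 + 2 = 1819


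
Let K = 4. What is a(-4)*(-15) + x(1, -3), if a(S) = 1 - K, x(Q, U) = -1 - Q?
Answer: 43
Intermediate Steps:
a(S) = -3 (a(S) = 1 - 1*4 = 1 - 4 = -3)
a(-4)*(-15) + x(1, -3) = -3*(-15) + (-1 - 1*1) = 45 + (-1 - 1) = 45 - 2 = 43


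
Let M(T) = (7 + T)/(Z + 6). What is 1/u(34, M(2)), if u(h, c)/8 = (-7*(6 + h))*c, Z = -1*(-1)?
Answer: -1/2880 ≈ -0.00034722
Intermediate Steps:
Z = 1
M(T) = 1 + T/7 (M(T) = (7 + T)/(1 + 6) = (7 + T)/7 = (7 + T)*(⅐) = 1 + T/7)
u(h, c) = 8*c*(-42 - 7*h) (u(h, c) = 8*((-7*(6 + h))*c) = 8*((-42 - 7*h)*c) = 8*(c*(-42 - 7*h)) = 8*c*(-42 - 7*h))
1/u(34, M(2)) = 1/(-56*(1 + (⅐)*2)*(6 + 34)) = 1/(-56*(1 + 2/7)*40) = 1/(-56*9/7*40) = 1/(-2880) = -1/2880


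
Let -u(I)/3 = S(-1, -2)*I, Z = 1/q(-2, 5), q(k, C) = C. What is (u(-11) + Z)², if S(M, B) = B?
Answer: 108241/25 ≈ 4329.6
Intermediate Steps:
Z = ⅕ (Z = 1/5 = ⅕ ≈ 0.20000)
u(I) = 6*I (u(I) = -(-6)*I = 6*I)
(u(-11) + Z)² = (6*(-11) + ⅕)² = (-66 + ⅕)² = (-329/5)² = 108241/25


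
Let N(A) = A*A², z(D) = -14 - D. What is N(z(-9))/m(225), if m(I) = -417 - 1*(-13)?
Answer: 125/404 ≈ 0.30941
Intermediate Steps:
N(A) = A³
m(I) = -404 (m(I) = -417 + 13 = -404)
N(z(-9))/m(225) = (-14 - 1*(-9))³/(-404) = (-14 + 9)³*(-1/404) = (-5)³*(-1/404) = -125*(-1/404) = 125/404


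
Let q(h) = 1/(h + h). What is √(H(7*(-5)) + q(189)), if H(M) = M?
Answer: I*√555618/126 ≈ 5.9159*I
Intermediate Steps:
q(h) = 1/(2*h)
√(H(7*(-5)) + q(189)) = √(7*(-5) + (½)/189) = √(-35 + (½)*(1/189)) = √(-35 + 1/378) = √(-13229/378) = I*√555618/126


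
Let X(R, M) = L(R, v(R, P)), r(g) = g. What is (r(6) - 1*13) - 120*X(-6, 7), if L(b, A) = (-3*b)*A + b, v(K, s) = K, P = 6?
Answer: 13673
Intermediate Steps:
L(b, A) = b - 3*A*b (L(b, A) = -3*A*b + b = b - 3*A*b)
X(R, M) = R*(1 - 3*R)
(r(6) - 1*13) - 120*X(-6, 7) = (6 - 1*13) - (-720)*(1 - 3*(-6)) = (6 - 13) - (-720)*(1 + 18) = -7 - (-720)*19 = -7 - 120*(-114) = -7 + 13680 = 13673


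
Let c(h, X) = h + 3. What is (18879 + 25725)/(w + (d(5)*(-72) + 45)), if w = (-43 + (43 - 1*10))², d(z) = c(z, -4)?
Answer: -44604/431 ≈ -103.49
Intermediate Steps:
c(h, X) = 3 + h
d(z) = 3 + z
w = 100 (w = (-43 + (43 - 10))² = (-43 + 33)² = (-10)² = 100)
(18879 + 25725)/(w + (d(5)*(-72) + 45)) = (18879 + 25725)/(100 + ((3 + 5)*(-72) + 45)) = 44604/(100 + (8*(-72) + 45)) = 44604/(100 + (-576 + 45)) = 44604/(100 - 531) = 44604/(-431) = 44604*(-1/431) = -44604/431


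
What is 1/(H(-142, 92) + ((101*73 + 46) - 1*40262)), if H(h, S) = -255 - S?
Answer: -1/33190 ≈ -3.0130e-5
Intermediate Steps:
1/(H(-142, 92) + ((101*73 + 46) - 1*40262)) = 1/((-255 - 1*92) + ((101*73 + 46) - 1*40262)) = 1/((-255 - 92) + ((7373 + 46) - 40262)) = 1/(-347 + (7419 - 40262)) = 1/(-347 - 32843) = 1/(-33190) = -1/33190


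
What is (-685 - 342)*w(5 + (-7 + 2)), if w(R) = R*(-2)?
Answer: 0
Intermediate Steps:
w(R) = -2*R
(-685 - 342)*w(5 + (-7 + 2)) = (-685 - 342)*(-2*(5 + (-7 + 2))) = -(-2054)*(5 - 5) = -(-2054)*0 = -1027*0 = 0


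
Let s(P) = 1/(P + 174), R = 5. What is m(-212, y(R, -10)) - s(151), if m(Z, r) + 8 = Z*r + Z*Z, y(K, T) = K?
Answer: 14259699/325 ≈ 43876.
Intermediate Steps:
m(Z, r) = -8 + Z**2 + Z*r (m(Z, r) = -8 + (Z*r + Z*Z) = -8 + (Z*r + Z**2) = -8 + (Z**2 + Z*r) = -8 + Z**2 + Z*r)
s(P) = 1/(174 + P)
m(-212, y(R, -10)) - s(151) = (-8 + (-212)**2 - 212*5) - 1/(174 + 151) = (-8 + 44944 - 1060) - 1/325 = 43876 - 1*1/325 = 43876 - 1/325 = 14259699/325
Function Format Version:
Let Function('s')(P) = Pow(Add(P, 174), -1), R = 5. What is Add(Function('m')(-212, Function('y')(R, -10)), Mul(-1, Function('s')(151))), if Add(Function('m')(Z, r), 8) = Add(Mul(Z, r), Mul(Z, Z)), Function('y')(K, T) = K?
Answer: Rational(14259699, 325) ≈ 43876.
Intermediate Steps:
Function('m')(Z, r) = Add(-8, Pow(Z, 2), Mul(Z, r)) (Function('m')(Z, r) = Add(-8, Add(Mul(Z, r), Mul(Z, Z))) = Add(-8, Add(Mul(Z, r), Pow(Z, 2))) = Add(-8, Add(Pow(Z, 2), Mul(Z, r))) = Add(-8, Pow(Z, 2), Mul(Z, r)))
Function('s')(P) = Pow(Add(174, P), -1)
Add(Function('m')(-212, Function('y')(R, -10)), Mul(-1, Function('s')(151))) = Add(Add(-8, Pow(-212, 2), Mul(-212, 5)), Mul(-1, Pow(Add(174, 151), -1))) = Add(Add(-8, 44944, -1060), Mul(-1, Pow(325, -1))) = Add(43876, Mul(-1, Rational(1, 325))) = Add(43876, Rational(-1, 325)) = Rational(14259699, 325)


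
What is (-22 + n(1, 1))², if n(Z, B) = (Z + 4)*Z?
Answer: 289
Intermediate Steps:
n(Z, B) = Z*(4 + Z) (n(Z, B) = (4 + Z)*Z = Z*(4 + Z))
(-22 + n(1, 1))² = (-22 + 1*(4 + 1))² = (-22 + 1*5)² = (-22 + 5)² = (-17)² = 289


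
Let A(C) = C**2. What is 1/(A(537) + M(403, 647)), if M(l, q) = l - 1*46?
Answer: 1/288726 ≈ 3.4635e-6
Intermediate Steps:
M(l, q) = -46 + l (M(l, q) = l - 46 = -46 + l)
1/(A(537) + M(403, 647)) = 1/(537**2 + (-46 + 403)) = 1/(288369 + 357) = 1/288726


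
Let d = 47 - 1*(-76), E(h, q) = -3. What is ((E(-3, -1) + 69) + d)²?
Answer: 35721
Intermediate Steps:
d = 123 (d = 47 + 76 = 123)
((E(-3, -1) + 69) + d)² = ((-3 + 69) + 123)² = (66 + 123)² = 189² = 35721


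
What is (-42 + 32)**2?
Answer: 100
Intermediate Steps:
(-42 + 32)**2 = (-10)**2 = 100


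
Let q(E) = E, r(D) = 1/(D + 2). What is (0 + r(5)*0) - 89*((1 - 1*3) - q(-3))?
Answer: -89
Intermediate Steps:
r(D) = 1/(2 + D)
(0 + r(5)*0) - 89*((1 - 1*3) - q(-3)) = (0 + 0/(2 + 5)) - 89*((1 - 1*3) - 1*(-3)) = (0 + 0/7) - 89*((1 - 3) + 3) = (0 + (1/7)*0) - 89*(-2 + 3) = (0 + 0) - 89*1 = 0 - 89 = -89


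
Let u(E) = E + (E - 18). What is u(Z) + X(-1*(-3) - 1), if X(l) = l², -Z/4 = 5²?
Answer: -214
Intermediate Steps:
Z = -100 (Z = -4*5² = -4*25 = -100)
u(E) = -18 + 2*E (u(E) = E + (-18 + E) = -18 + 2*E)
u(Z) + X(-1*(-3) - 1) = (-18 + 2*(-100)) + (-1*(-3) - 1)² = (-18 - 200) + (3 - 1)² = -218 + 2² = -218 + 4 = -214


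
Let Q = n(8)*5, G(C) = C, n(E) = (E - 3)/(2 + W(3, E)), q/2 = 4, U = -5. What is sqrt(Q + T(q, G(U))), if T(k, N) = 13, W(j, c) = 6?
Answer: sqrt(258)/4 ≈ 4.0156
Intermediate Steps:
q = 8 (q = 2*4 = 8)
n(E) = -3/8 + E/8 (n(E) = (E - 3)/(2 + 6) = (-3 + E)/8 = (-3 + E)*(1/8) = -3/8 + E/8)
Q = 25/8 (Q = (-3/8 + (1/8)*8)*5 = (-3/8 + 1)*5 = (5/8)*5 = 25/8 ≈ 3.1250)
sqrt(Q + T(q, G(U))) = sqrt(25/8 + 13) = sqrt(129/8) = sqrt(258)/4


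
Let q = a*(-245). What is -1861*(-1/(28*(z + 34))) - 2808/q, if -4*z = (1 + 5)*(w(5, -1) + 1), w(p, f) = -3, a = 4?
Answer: 169031/36260 ≈ 4.6616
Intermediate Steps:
q = -980 (q = 4*(-245) = -980)
z = 3 (z = -(1 + 5)*(-3 + 1)/4 = -3*(-2)/2 = -1/4*(-12) = 3)
-1861*(-1/(28*(z + 34))) - 2808/q = -1861*(-1/(28*(3 + 34))) - 2808/(-980) = -1861/(37*(-28)) - 2808*(-1/980) = -1861/(-1036) + 702/245 = -1861*(-1/1036) + 702/245 = 1861/1036 + 702/245 = 169031/36260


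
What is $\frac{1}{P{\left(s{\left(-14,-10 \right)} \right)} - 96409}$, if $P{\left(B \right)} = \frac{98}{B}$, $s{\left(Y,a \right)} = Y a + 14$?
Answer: $- \frac{11}{1060492} \approx -1.0373 \cdot 10^{-5}$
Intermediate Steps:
$s{\left(Y,a \right)} = 14 + Y a$
$\frac{1}{P{\left(s{\left(-14,-10 \right)} \right)} - 96409} = \frac{1}{\frac{98}{14 - -140} - 96409} = \frac{1}{\frac{98}{14 + 140} - 96409} = \frac{1}{\frac{98}{154} - 96409} = \frac{1}{98 \cdot \frac{1}{154} - 96409} = \frac{1}{\frac{7}{11} - 96409} = \frac{1}{- \frac{1060492}{11}} = - \frac{11}{1060492}$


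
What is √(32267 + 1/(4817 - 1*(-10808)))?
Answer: 2*√126042969/125 ≈ 179.63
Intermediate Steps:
√(32267 + 1/(4817 - 1*(-10808))) = √(32267 + 1/(4817 + 10808)) = √(32267 + 1/15625) = √(504171876/15625) = 2*√126042969/125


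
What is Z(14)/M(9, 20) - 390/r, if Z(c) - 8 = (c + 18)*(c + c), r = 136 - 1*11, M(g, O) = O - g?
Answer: 21742/275 ≈ 79.062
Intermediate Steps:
r = 125 (r = 136 - 11 = 125)
Z(c) = 8 + 2*c*(18 + c) (Z(c) = 8 + (c + 18)*(c + c) = 8 + (18 + c)*(2*c) = 8 + 2*c*(18 + c))
Z(14)/M(9, 20) - 390/r = (8 + 2*14**2 + 36*14)/(20 - 1*9) - 390/125 = (8 + 2*196 + 504)/(20 - 9) - 390*1/125 = (8 + 392 + 504)/11 - 78/25 = 904*(1/11) - 78/25 = 904/11 - 78/25 = 21742/275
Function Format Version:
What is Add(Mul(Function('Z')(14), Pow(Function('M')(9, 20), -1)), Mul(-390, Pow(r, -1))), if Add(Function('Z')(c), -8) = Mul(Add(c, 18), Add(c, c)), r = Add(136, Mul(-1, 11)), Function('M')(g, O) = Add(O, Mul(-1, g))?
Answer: Rational(21742, 275) ≈ 79.062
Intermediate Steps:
r = 125 (r = Add(136, -11) = 125)
Function('Z')(c) = Add(8, Mul(2, c, Add(18, c))) (Function('Z')(c) = Add(8, Mul(Add(c, 18), Add(c, c))) = Add(8, Mul(Add(18, c), Mul(2, c))) = Add(8, Mul(2, c, Add(18, c))))
Add(Mul(Function('Z')(14), Pow(Function('M')(9, 20), -1)), Mul(-390, Pow(r, -1))) = Add(Mul(Add(8, Mul(2, Pow(14, 2)), Mul(36, 14)), Pow(Add(20, Mul(-1, 9)), -1)), Mul(-390, Pow(125, -1))) = Add(Mul(Add(8, Mul(2, 196), 504), Pow(Add(20, -9), -1)), Mul(-390, Rational(1, 125))) = Add(Mul(Add(8, 392, 504), Pow(11, -1)), Rational(-78, 25)) = Add(Mul(904, Rational(1, 11)), Rational(-78, 25)) = Add(Rational(904, 11), Rational(-78, 25)) = Rational(21742, 275)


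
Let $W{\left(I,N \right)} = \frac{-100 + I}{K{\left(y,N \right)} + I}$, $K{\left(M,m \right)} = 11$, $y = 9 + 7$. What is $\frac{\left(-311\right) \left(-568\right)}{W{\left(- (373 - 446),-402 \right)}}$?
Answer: $- \frac{4946144}{9} \approx -5.4957 \cdot 10^{5}$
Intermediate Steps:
$y = 16$
$W{\left(I,N \right)} = \frac{-100 + I}{11 + I}$
$\frac{\left(-311\right) \left(-568\right)}{W{\left(- (373 - 446),-402 \right)}} = \frac{\left(-311\right) \left(-568\right)}{\frac{1}{11 - \left(373 - 446\right)} \left(-100 - \left(373 - 446\right)\right)} = \frac{176648}{\frac{1}{11 - -73} \left(-100 - -73\right)} = \frac{176648}{\frac{1}{11 + 73} \left(-100 + 73\right)} = \frac{176648}{\frac{1}{84} \left(-27\right)} = \frac{176648}{- \frac{9}{28}} = 176648 \left(- \frac{28}{9}\right) = - \frac{4946144}{9}$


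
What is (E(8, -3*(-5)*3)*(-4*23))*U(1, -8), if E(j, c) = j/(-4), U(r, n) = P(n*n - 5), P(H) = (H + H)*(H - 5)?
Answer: 1172448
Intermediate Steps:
P(H) = 2*H*(-5 + H) (P(H) = (2*H)*(-5 + H) = 2*H*(-5 + H))
U(r, n) = 2*(-10 + n**2)*(-5 + n**2) (U(r, n) = 2*(n*n - 5)*(-5 + (n*n - 5)) = 2*(n**2 - 5)*(-5 + (n**2 - 5)) = 2*(-5 + n**2)*(-5 + (-5 + n**2)) = 2*(-5 + n**2)*(-10 + n**2) = 2*(-10 + n**2)*(-5 + n**2))
E(j, c) = -j/4 (E(j, c) = j*(-1/4) = -j/4)
(E(8, -3*(-5)*3)*(-4*23))*U(1, -8) = ((-1/4*8)*(-4*23))*(2*(-10 + (-8)**2)*(-5 + (-8)**2)) = (-2*(-92))*(2*(-10 + 64)*(-5 + 64)) = 184*(2*54*59) = 184*6372 = 1172448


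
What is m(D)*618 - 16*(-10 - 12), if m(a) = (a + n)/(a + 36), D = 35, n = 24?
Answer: 61454/71 ≈ 865.55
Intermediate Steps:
m(a) = (24 + a)/(36 + a) (m(a) = (a + 24)/(a + 36) = (24 + a)/(36 + a))
m(D)*618 - 16*(-10 - 12) = ((24 + 35)/(36 + 35))*618 - 16*(-10 - 12) = (59/71)*618 - 16*(-22) = ((1/71)*59)*618 + 352 = (59/71)*618 + 352 = 36462/71 + 352 = 61454/71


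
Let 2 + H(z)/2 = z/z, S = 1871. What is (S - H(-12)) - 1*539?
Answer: 1334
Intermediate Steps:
H(z) = -2 (H(z) = -4 + 2*(z/z) = -4 + 2*1 = -4 + 2 = -2)
(S - H(-12)) - 1*539 = (1871 - 1*(-2)) - 1*539 = (1871 + 2) - 539 = 1873 - 539 = 1334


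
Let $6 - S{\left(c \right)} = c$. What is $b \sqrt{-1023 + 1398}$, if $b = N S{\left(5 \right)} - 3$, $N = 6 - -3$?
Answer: $30 \sqrt{15} \approx 116.19$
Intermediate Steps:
$S{\left(c \right)} = 6 - c$
$N = 9$ ($N = 6 + 3 = 9$)
$b = 6$ ($b = 9 \left(6 - 5\right) - 3 = 9 \cdot 1 - 3 = 9 - 3 = 6$)
$b \sqrt{-1023 + 1398} = 6 \sqrt{-1023 + 1398} = 6 \sqrt{375} = 6 \cdot 5 \sqrt{15} = 30 \sqrt{15}$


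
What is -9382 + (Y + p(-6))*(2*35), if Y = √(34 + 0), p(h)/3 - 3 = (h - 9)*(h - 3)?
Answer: 19598 + 70*√34 ≈ 20006.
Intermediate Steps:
p(h) = 9 + 3*(-9 + h)*(-3 + h) (p(h) = 9 + 3*((h - 9)*(h - 3)) = 9 + 3*((-9 + h)*(-3 + h)) = 9 + 3*(-9 + h)*(-3 + h))
Y = √34 ≈ 5.8309
-9382 + (Y + p(-6))*(2*35) = -9382 + (√34 + (90 - 36*(-6) + 3*(-6)²))*(2*35) = -9382 + (√34 + (90 + 216 + 3*36))*70 = -9382 + (√34 + (90 + 216 + 108))*70 = -9382 + (√34 + 414)*70 = -9382 + (414 + √34)*70 = -9382 + (28980 + 70*√34) = 19598 + 70*√34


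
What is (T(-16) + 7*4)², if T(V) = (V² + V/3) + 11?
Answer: 755161/9 ≈ 83907.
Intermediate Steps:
T(V) = 11 + V² + V/3 (T(V) = (V² + V/3) + 11 = 11 + V² + V/3)
(T(-16) + 7*4)² = ((11 + (-16)² + (⅓)*(-16)) + 7*4)² = ((11 + 256 - 16/3) + 28)² = (785/3 + 28)² = (869/3)² = 755161/9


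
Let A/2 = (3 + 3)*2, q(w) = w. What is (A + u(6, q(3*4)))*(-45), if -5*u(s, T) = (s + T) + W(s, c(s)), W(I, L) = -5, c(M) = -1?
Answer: -963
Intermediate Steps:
u(s, T) = 1 - T/5 - s/5 (u(s, T) = -((s + T) - 5)/5 = -((T + s) - 5)/5 = -(-5 + T + s)/5 = 1 - T/5 - s/5)
A = 24 (A = 2*((3 + 3)*2) = 2*(6*2) = 2*12 = 24)
(A + u(6, q(3*4)))*(-45) = (24 + (1 - 3*4/5 - ⅕*6))*(-45) = (24 + (1 - ⅕*12 - 6/5))*(-45) = (24 + (1 - 12/5 - 6/5))*(-45) = (24 - 13/5)*(-45) = (107/5)*(-45) = -963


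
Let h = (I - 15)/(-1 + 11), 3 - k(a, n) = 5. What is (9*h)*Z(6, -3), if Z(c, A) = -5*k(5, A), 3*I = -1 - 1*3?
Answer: -147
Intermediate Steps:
I = -4/3 (I = (-1 - 1*3)/3 = (-1 - 3)/3 = (⅓)*(-4) = -4/3 ≈ -1.3333)
k(a, n) = -2 (k(a, n) = 3 - 1*5 = 3 - 5 = -2)
Z(c, A) = 10 (Z(c, A) = -5*(-2) = 10)
h = -49/30 (h = (-4/3 - 15)/(-1 + 11) = -49/3/10 = -49/3*⅒ = -49/30 ≈ -1.6333)
(9*h)*Z(6, -3) = (9*(-49/30))*10 = -147/10*10 = -147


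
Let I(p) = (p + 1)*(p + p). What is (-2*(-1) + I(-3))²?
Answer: 196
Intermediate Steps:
I(p) = 2*p*(1 + p) (I(p) = (1 + p)*(2*p) = 2*p*(1 + p))
(-2*(-1) + I(-3))² = (-2*(-1) + 2*(-3)*(1 - 3))² = (2 + 2*(-3)*(-2))² = (2 + 12)² = 14² = 196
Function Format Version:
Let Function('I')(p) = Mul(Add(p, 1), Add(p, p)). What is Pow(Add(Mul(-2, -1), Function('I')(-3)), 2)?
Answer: 196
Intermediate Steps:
Function('I')(p) = Mul(2, p, Add(1, p)) (Function('I')(p) = Mul(Add(1, p), Mul(2, p)) = Mul(2, p, Add(1, p)))
Pow(Add(Mul(-2, -1), Function('I')(-3)), 2) = Pow(Add(Mul(-2, -1), Mul(2, -3, Add(1, -3))), 2) = Pow(Add(2, Mul(2, -3, -2)), 2) = Pow(Add(2, 12), 2) = Pow(14, 2) = 196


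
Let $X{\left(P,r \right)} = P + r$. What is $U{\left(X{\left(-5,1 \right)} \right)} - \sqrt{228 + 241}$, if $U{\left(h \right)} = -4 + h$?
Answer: $-8 - \sqrt{469} \approx -29.656$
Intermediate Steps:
$U{\left(X{\left(-5,1 \right)} \right)} - \sqrt{228 + 241} = \left(-4 + \left(-5 + 1\right)\right) - \sqrt{228 + 241} = \left(-4 - 4\right) - \sqrt{469} = -8 - \sqrt{469}$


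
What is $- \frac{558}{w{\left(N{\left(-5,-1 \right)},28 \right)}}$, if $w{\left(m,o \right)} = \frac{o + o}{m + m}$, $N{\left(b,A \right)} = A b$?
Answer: $- \frac{1395}{14} \approx -99.643$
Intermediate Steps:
$w{\left(m,o \right)} = \frac{o}{m}$ ($w{\left(m,o \right)} = \frac{2 o}{2 m} = 2 o \frac{1}{2 m} = \frac{o}{m}$)
$- \frac{558}{w{\left(N{\left(-5,-1 \right)},28 \right)}} = - \frac{558}{28 \frac{1}{\left(-1\right) \left(-5\right)}} = - \frac{558}{28 \cdot \frac{1}{5}} = - \frac{558}{\frac{28}{5}} = \left(-558\right) \frac{5}{28} = - \frac{1395}{14}$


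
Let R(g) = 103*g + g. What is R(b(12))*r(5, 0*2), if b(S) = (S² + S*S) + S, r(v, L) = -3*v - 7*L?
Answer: -468000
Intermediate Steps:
r(v, L) = -7*L - 3*v
b(S) = S + 2*S² (b(S) = (S² + S²) + S = 2*S² + S = S + 2*S²)
R(g) = 104*g
R(b(12))*r(5, 0*2) = (104*(12*(1 + 2*12)))*(-0*2 - 3*5) = (104*(12*(1 + 24)))*(-7*0 - 15) = (104*(12*25))*(0 - 15) = (104*300)*(-15) = 31200*(-15) = -468000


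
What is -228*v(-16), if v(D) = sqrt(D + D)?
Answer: -912*I*sqrt(2) ≈ -1289.8*I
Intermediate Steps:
v(D) = sqrt(2)*sqrt(D) (v(D) = sqrt(2*D) = sqrt(2)*sqrt(D))
-228*v(-16) = -228*sqrt(2)*sqrt(-16) = -228*sqrt(2)*4*I = -912*I*sqrt(2)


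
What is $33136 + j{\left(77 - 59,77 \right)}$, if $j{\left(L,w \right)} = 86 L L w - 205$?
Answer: $2178459$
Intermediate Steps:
$j{\left(L,w \right)} = -205 + 86 w L^{2}$ ($j{\left(L,w \right)} = 86 L^{2} w - 205 = 86 w L^{2} - 205 = -205 + 86 w L^{2}$)
$33136 + j{\left(77 - 59,77 \right)} = 33136 - \left(205 - 6622 \left(77 - 59\right)^{2}\right) = 33136 - \left(205 - 6622 \cdot 18^{2}\right) = 33136 - \left(205 - 2145528\right) = 33136 + \left(-205 + 2145528\right) = 33136 + 2145323 = 2178459$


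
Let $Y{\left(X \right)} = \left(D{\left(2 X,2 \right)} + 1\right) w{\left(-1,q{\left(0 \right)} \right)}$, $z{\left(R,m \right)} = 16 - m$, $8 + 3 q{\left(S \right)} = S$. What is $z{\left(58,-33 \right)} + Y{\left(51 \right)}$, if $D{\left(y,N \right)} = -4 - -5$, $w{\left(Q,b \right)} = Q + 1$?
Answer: $49$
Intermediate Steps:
$q{\left(S \right)} = - \frac{8}{3} + \frac{S}{3}$
$w{\left(Q,b \right)} = 1 + Q$
$D{\left(y,N \right)} = 1$ ($D{\left(y,N \right)} = -4 + 5 = 1$)
$Y{\left(X \right)} = 0$ ($Y{\left(X \right)} = \left(1 + 1\right) \left(1 - 1\right) = 2 \cdot 0 = 0$)
$z{\left(58,-33 \right)} + Y{\left(51 \right)} = \left(16 - -33\right) + 0 = \left(16 + 33\right) + 0 = 49 + 0 = 49$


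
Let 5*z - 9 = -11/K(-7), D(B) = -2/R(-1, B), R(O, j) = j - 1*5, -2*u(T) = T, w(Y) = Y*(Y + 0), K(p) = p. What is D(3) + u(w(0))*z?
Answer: 1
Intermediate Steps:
w(Y) = Y² (w(Y) = Y*Y = Y²)
u(T) = -T/2
R(O, j) = -5 + j (R(O, j) = j - 5 = -5 + j)
D(B) = -2/(-5 + B)
z = 74/35 (z = 9/5 + (-11/(-7))/5 = 9/5 + (-11*(-⅐))/5 = 9/5 + (⅕)*(11/7) = 9/5 + 11/35 = 74/35 ≈ 2.1143)
D(3) + u(w(0))*z = -2/(-5 + 3) - ½*0²*(74/35) = -2/(-2) - ½*0*(74/35) = -2*(-½) + 0*(74/35) = 1 + 0 = 1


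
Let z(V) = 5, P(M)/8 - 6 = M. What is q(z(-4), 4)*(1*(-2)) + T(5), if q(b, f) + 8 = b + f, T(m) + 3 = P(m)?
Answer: 83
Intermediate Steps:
P(M) = 48 + 8*M
T(m) = 45 + 8*m (T(m) = -3 + (48 + 8*m) = 45 + 8*m)
q(b, f) = -8 + b + f (q(b, f) = -8 + (b + f) = -8 + b + f)
q(z(-4), 4)*(1*(-2)) + T(5) = (-8 + 5 + 4)*(1*(-2)) + (45 + 8*5) = 1*(-2) + (45 + 40) = -2 + 85 = 83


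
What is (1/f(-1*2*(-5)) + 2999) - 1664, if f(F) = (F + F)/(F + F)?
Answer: 1336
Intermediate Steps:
f(F) = 1 (f(F) = (2*F)/((2*F)) = (2*F)*(1/(2*F)) = 1)
(1/f(-1*2*(-5)) + 2999) - 1664 = (1/1 + 2999) - 1664 = (1 + 2999) - 1664 = 3000 - 1664 = 1336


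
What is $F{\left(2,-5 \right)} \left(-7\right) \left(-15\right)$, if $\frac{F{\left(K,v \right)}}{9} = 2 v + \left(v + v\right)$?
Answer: $-18900$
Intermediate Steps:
$F{\left(K,v \right)} = 36 v$ ($F{\left(K,v \right)} = 9 \left(2 v + \left(v + v\right)\right) = 9 \left(2 v + 2 v\right) = 9 \cdot 4 v = 36 v$)
$F{\left(2,-5 \right)} \left(-7\right) \left(-15\right) = 36 \left(-5\right) \left(-7\right) \left(-15\right) = \left(-180\right) \left(-7\right) \left(-15\right) = 1260 \left(-15\right) = -18900$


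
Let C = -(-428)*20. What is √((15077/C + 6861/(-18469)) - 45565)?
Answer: I*√71175813017840712005/39523660 ≈ 213.46*I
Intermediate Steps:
C = 8560 (C = -214*(-40) = 8560)
√((15077/C + 6861/(-18469)) - 45565) = √((15077/8560 + 6861/(-18469)) - 45565) = √((15077*(1/8560) + 6861*(-1/18469)) - 45565) = √((15077/8560 - 6861/18469) - 45565) = √(219726953/158094640 - 45565) = √(-7203362544647/158094640) = I*√71175813017840712005/39523660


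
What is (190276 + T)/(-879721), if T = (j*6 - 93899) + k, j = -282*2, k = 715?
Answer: -93708/879721 ≈ -0.10652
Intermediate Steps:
j = -564
T = -96568 (T = (-564*6 - 93899) + 715 = (-3384 - 93899) + 715 = -97283 + 715 = -96568)
(190276 + T)/(-879721) = (190276 - 96568)/(-879721) = 93708*(-1/879721) = -93708/879721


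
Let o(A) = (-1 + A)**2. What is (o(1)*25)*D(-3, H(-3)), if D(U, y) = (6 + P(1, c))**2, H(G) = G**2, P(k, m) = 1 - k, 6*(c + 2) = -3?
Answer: 0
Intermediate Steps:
c = -5/2 (c = -2 + (1/6)*(-3) = -2 - 1/2 = -5/2 ≈ -2.5000)
D(U, y) = 36 (D(U, y) = (6 + (1 - 1*1))**2 = (6 + (1 - 1))**2 = (6 + 0)**2 = 6**2 = 36)
(o(1)*25)*D(-3, H(-3)) = ((-1 + 1)**2*25)*36 = (0**2*25)*36 = (0*25)*36 = 0*36 = 0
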